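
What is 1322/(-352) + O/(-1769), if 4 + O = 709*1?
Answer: -1293389/311344 ≈ -4.1542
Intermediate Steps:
O = 705 (O = -4 + 709*1 = -4 + 709 = 705)
1322/(-352) + O/(-1769) = 1322/(-352) + 705/(-1769) = 1322*(-1/352) + 705*(-1/1769) = -661/176 - 705/1769 = -1293389/311344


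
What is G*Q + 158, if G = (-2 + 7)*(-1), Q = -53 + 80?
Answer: 23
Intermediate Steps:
Q = 27
G = -5 (G = 5*(-1) = -5)
G*Q + 158 = -5*27 + 158 = -135 + 158 = 23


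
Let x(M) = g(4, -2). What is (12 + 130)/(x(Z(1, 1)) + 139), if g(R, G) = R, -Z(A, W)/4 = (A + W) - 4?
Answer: 142/143 ≈ 0.99301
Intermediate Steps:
Z(A, W) = 16 - 4*A - 4*W (Z(A, W) = -4*((A + W) - 4) = -4*(-4 + A + W) = 16 - 4*A - 4*W)
x(M) = 4
(12 + 130)/(x(Z(1, 1)) + 139) = (12 + 130)/(4 + 139) = 142/143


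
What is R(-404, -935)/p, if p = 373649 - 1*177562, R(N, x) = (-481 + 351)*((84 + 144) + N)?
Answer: 22880/196087 ≈ 0.11668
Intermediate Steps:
R(N, x) = -29640 - 130*N (R(N, x) = -130*(228 + N) = -29640 - 130*N)
p = 196087 (p = 373649 - 177562 = 196087)
R(-404, -935)/p = (-29640 - 130*(-404))/196087 = (-29640 + 52520)*(1/196087) = 22880*(1/196087) = 22880/196087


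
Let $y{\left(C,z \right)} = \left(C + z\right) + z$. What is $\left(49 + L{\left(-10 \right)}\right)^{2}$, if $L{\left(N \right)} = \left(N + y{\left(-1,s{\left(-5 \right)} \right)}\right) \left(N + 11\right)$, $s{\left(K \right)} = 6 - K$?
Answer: $3600$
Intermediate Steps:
$y{\left(C,z \right)} = C + 2 z$
$L{\left(N \right)} = \left(11 + N\right) \left(21 + N\right)$ ($L{\left(N \right)} = \left(N - \left(1 - 2 \left(6 - -5\right)\right)\right) \left(N + 11\right) = \left(N - \left(1 - 2 \left(6 + 5\right)\right)\right) \left(11 + N\right) = \left(N + \left(-1 + 2 \cdot 11\right)\right) \left(11 + N\right) = \left(N + \left(-1 + 22\right)\right) \left(11 + N\right) = \left(N + 21\right) \left(11 + N\right) = \left(21 + N\right) \left(11 + N\right) = \left(11 + N\right) \left(21 + N\right)$)
$\left(49 + L{\left(-10 \right)}\right)^{2} = \left(49 + \left(231 + \left(-10\right)^{2} + 32 \left(-10\right)\right)\right)^{2} = \left(49 + \left(231 + 100 - 320\right)\right)^{2} = \left(49 + 11\right)^{2} = 60^{2} = 3600$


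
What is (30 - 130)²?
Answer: 10000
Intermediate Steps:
(30 - 130)² = (-100)² = 10000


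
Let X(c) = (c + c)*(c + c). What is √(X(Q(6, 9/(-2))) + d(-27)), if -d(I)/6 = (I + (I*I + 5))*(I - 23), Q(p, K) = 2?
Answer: 2*√53029 ≈ 460.56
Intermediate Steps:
X(c) = 4*c² (X(c) = (2*c)*(2*c) = 4*c²)
d(I) = -6*(-23 + I)*(5 + I + I²) (d(I) = -6*(I + (I*I + 5))*(I - 23) = -6*(I + (I² + 5))*(-23 + I) = -6*(I + (5 + I²))*(-23 + I) = -6*(5 + I + I²)*(-23 + I) = -6*(-23 + I)*(5 + I + I²))
√(X(Q(6, 9/(-2))) + d(-27)) = √(4*2² + (690 - 6*(-27)³ + 108*(-27) + 132*(-27)²)) = √(4*4 + (690 - 6*(-19683) - 2916 + 132*729)) = √(16 + (690 + 118098 - 2916 + 96228)) = √(16 + 212100) = √212116 = 2*√53029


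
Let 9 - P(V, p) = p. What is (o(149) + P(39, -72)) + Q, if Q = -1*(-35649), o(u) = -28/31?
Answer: 1107602/31 ≈ 35729.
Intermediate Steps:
o(u) = -28/31 (o(u) = -28*1/31 = -28/31)
P(V, p) = 9 - p
Q = 35649
(o(149) + P(39, -72)) + Q = (-28/31 + (9 - 1*(-72))) + 35649 = (-28/31 + (9 + 72)) + 35649 = (-28/31 + 81) + 35649 = 2483/31 + 35649 = 1107602/31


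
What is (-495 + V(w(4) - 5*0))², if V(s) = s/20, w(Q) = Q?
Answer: 6120676/25 ≈ 2.4483e+5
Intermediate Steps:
V(s) = s/20 (V(s) = s*(1/20) = s/20)
(-495 + V(w(4) - 5*0))² = (-495 + (4 - 5*0)/20)² = (-495 + (4 + 0)/20)² = (-495 + (1/20)*4)² = (-495 + ⅕)² = (-2474/5)² = 6120676/25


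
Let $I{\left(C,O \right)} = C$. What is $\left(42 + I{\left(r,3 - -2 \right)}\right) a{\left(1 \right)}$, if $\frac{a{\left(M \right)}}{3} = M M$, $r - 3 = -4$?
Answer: $123$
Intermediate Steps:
$r = -1$ ($r = 3 - 4 = -1$)
$a{\left(M \right)} = 3 M^{2}$ ($a{\left(M \right)} = 3 M M = 3 M^{2}$)
$\left(42 + I{\left(r,3 - -2 \right)}\right) a{\left(1 \right)} = \left(42 - 1\right) 3 \cdot 1^{2} = 41 \cdot 3 \cdot 1 = 41 \cdot 3 = 123$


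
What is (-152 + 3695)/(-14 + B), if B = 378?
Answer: 3543/364 ≈ 9.7335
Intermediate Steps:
(-152 + 3695)/(-14 + B) = (-152 + 3695)/(-14 + 378) = 3543/364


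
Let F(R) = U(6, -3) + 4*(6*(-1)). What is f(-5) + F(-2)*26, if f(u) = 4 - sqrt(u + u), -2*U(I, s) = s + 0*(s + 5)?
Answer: -581 - I*sqrt(10) ≈ -581.0 - 3.1623*I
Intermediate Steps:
U(I, s) = -s/2 (U(I, s) = -(s + 0*(s + 5))/2 = -(s + 0*(5 + s))/2 = -(s + 0)/2 = -s/2)
F(R) = -45/2 (F(R) = -1/2*(-3) + 4*(6*(-1)) = 3/2 + 4*(-6) = 3/2 - 24 = -45/2)
f(u) = 4 - sqrt(2)*sqrt(u) (f(u) = 4 - sqrt(2*u) = 4 - sqrt(2)*sqrt(u))
f(-5) + F(-2)*26 = (4 - sqrt(2)*sqrt(-5)) - 45/2*26 = (4 - sqrt(2)*I*sqrt(5)) - 585 = (4 - I*sqrt(10)) - 585 = -581 - I*sqrt(10)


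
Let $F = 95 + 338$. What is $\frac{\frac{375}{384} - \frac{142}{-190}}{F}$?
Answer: $\frac{20963}{5265280} \approx 0.0039814$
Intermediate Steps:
$F = 433$
$\frac{\frac{375}{384} - \frac{142}{-190}}{F} = \frac{\frac{375}{384} - \frac{142}{-190}}{433} = \left(375 \cdot \frac{1}{384} - - \frac{71}{95}\right) \frac{1}{433} = \left(\frac{125}{128} + \frac{71}{95}\right) \frac{1}{433} = \frac{20963}{12160} \cdot \frac{1}{433} = \frac{20963}{5265280}$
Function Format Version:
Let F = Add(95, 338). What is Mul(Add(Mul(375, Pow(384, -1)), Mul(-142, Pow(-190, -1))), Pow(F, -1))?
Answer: Rational(20963, 5265280) ≈ 0.0039814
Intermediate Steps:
F = 433
Mul(Add(Mul(375, Pow(384, -1)), Mul(-142, Pow(-190, -1))), Pow(F, -1)) = Mul(Add(Mul(375, Pow(384, -1)), Mul(-142, Pow(-190, -1))), Pow(433, -1)) = Mul(Add(Mul(375, Rational(1, 384)), Mul(-142, Rational(-1, 190))), Rational(1, 433)) = Mul(Add(Rational(125, 128), Rational(71, 95)), Rational(1, 433)) = Mul(Rational(20963, 12160), Rational(1, 433)) = Rational(20963, 5265280)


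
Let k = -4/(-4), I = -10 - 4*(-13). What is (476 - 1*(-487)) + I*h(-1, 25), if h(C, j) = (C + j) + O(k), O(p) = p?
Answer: 2013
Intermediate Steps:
I = 42 (I = -10 + 52 = 42)
k = 1 (k = -4*(-1/4) = 1)
h(C, j) = 1 + C + j (h(C, j) = (C + j) + 1 = 1 + C + j)
(476 - 1*(-487)) + I*h(-1, 25) = (476 - 1*(-487)) + 42*(1 - 1 + 25) = (476 + 487) + 42*25 = 963 + 1050 = 2013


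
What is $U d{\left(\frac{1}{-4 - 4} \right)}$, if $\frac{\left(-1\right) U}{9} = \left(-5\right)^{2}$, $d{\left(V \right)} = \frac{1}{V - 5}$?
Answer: $\frac{1800}{41} \approx 43.902$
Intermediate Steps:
$d{\left(V \right)} = \frac{1}{-5 + V}$
$U = -225$ ($U = - 9 \left(-5\right)^{2} = \left(-9\right) 25 = -225$)
$U d{\left(\frac{1}{-4 - 4} \right)} = - \frac{225}{-5 + \frac{1}{-4 - 4}} = - \frac{225}{-5 + \frac{1}{-8}} = - \frac{225}{-5 - \frac{1}{8}} = - \frac{225}{- \frac{41}{8}} = \left(-225\right) \left(- \frac{8}{41}\right) = \frac{1800}{41}$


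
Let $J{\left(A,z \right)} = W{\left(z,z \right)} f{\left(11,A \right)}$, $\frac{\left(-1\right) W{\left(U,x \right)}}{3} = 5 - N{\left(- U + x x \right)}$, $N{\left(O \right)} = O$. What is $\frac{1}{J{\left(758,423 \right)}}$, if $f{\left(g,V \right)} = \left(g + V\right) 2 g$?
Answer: $\frac{1}{9059639754} \approx 1.1038 \cdot 10^{-10}$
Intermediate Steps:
$f{\left(g,V \right)} = g \left(2 V + 2 g\right)$ ($f{\left(g,V \right)} = \left(V + g\right) 2 g = \left(2 V + 2 g\right) g = g \left(2 V + 2 g\right)$)
$W{\left(U,x \right)} = -15 - 3 U + 3 x^{2}$ ($W{\left(U,x \right)} = - 3 \left(5 - \left(- U + x x\right)\right) = - 3 \left(5 - \left(- U + x^{2}\right)\right) = - 3 \left(5 - \left(x^{2} - U\right)\right) = - 3 \left(5 + \left(U - x^{2}\right)\right) = - 3 \left(5 + U - x^{2}\right) = -15 - 3 U + 3 x^{2}$)
$J{\left(A,z \right)} = \left(242 + 22 A\right) \left(-15 - 3 z + 3 z^{2}\right)$ ($J{\left(A,z \right)} = \left(-15 - 3 z + 3 z^{2}\right) 2 \cdot 11 \left(A + 11\right) = \left(-15 - 3 z + 3 z^{2}\right) 2 \cdot 11 \left(11 + A\right) = \left(-15 - 3 z + 3 z^{2}\right) \left(242 + 22 A\right) = \left(242 + 22 A\right) \left(-15 - 3 z + 3 z^{2}\right)$)
$\frac{1}{J{\left(758,423 \right)}} = \frac{1}{66 \left(11 + 758\right) \left(-5 + 423^{2} - 423\right)} = \frac{1}{66 \cdot 769 \left(-5 + 178929 - 423\right)} = \frac{1}{66 \cdot 769 \cdot 178501} = \frac{1}{9059639754}$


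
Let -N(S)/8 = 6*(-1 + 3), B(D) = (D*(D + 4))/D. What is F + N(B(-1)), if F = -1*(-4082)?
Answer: 3986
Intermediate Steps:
B(D) = 4 + D (B(D) = (D*(4 + D))/D = 4 + D)
N(S) = -96 (N(S) = -48*(-1 + 3) = -48*2 = -8*12 = -96)
F = 4082
F + N(B(-1)) = 4082 - 96 = 3986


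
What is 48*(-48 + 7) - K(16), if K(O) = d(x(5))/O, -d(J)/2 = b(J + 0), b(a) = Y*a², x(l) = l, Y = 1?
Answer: -15719/8 ≈ -1964.9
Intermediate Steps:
b(a) = a² (b(a) = 1*a² = a²)
d(J) = -2*J² (d(J) = -2*(J + 0)² = -2*J²)
K(O) = -50/O (K(O) = (-2*5²)/O = (-2*25)/O = -50/O)
48*(-48 + 7) - K(16) = 48*(-48 + 7) - (-50)/16 = 48*(-41) - (-50)/16 = -1968 - 1*(-25/8) = -1968 + 25/8 = -15719/8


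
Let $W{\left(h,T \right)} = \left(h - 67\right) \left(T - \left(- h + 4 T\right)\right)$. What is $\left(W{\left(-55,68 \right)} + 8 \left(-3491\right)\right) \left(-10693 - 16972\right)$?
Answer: $-101530550$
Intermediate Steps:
$W{\left(h,T \right)} = \left(-67 + h\right) \left(h - 3 T\right)$
$\left(W{\left(-55,68 \right)} + 8 \left(-3491\right)\right) \left(-10693 - 16972\right) = \left(\left(\left(-55\right)^{2} - -3685 + 201 \cdot 68 - 204 \left(-55\right)\right) + 8 \left(-3491\right)\right) \left(-10693 - 16972\right) = \left(\left(3025 + 3685 + 13668 + 11220\right) - 27928\right) \left(-27665\right) = \left(31598 - 27928\right) \left(-27665\right) = 3670 \left(-27665\right) = -101530550$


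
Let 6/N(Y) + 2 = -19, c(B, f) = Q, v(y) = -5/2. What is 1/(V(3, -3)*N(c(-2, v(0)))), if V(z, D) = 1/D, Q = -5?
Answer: 21/2 ≈ 10.500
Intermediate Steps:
v(y) = -5/2 (v(y) = -5*1/2 = -5/2)
c(B, f) = -5
N(Y) = -2/7 (N(Y) = 6/(-2 - 19) = 6/(-21) = 6*(-1/21) = -2/7)
1/(V(3, -3)*N(c(-2, v(0)))) = 1/(-2/7/(-3)) = 1/(-1/3*(-2/7)) = 1/(2/21) = 21/2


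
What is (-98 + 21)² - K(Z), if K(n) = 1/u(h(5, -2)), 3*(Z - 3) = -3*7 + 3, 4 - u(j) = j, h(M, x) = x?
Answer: 35573/6 ≈ 5928.8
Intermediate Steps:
u(j) = 4 - j
Z = -3 (Z = 3 + (-3*7 + 3)/3 = 3 + (-21 + 3)/3 = 3 + (⅓)*(-18) = 3 - 6 = -3)
K(n) = ⅙ (K(n) = 1/(4 - 1*(-2)) = 1/(4 + 2) = 1/6 = ⅙)
(-98 + 21)² - K(Z) = (-98 + 21)² - 1*⅙ = (-77)² - ⅙ = 5929 - ⅙ = 35573/6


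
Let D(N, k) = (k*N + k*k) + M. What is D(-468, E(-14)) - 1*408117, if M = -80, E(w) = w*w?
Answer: -461509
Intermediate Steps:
E(w) = w²
D(N, k) = -80 + k² + N*k (D(N, k) = (k*N + k*k) - 80 = (N*k + k²) - 80 = (k² + N*k) - 80 = -80 + k² + N*k)
D(-468, E(-14)) - 1*408117 = (-80 + ((-14)²)² - 468*(-14)²) - 1*408117 = (-80 + 196² - 468*196) - 408117 = (-80 + 38416 - 91728) - 408117 = -53392 - 408117 = -461509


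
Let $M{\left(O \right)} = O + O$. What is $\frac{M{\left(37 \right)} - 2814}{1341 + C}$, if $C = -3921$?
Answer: $\frac{137}{129} \approx 1.062$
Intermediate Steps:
$M{\left(O \right)} = 2 O$
$\frac{M{\left(37 \right)} - 2814}{1341 + C} = \frac{2 \cdot 37 - 2814}{1341 - 3921} = \frac{74 - 2814}{-2580} = \left(74 - 2814\right) \left(- \frac{1}{2580}\right) = \left(-2740\right) \left(- \frac{1}{2580}\right) = \frac{137}{129}$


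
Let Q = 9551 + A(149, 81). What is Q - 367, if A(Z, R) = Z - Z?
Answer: 9184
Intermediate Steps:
A(Z, R) = 0
Q = 9551 (Q = 9551 + 0 = 9551)
Q - 367 = 9551 - 367 = 9184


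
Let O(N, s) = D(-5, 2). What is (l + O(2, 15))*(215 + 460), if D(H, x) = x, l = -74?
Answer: -48600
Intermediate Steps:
O(N, s) = 2
(l + O(2, 15))*(215 + 460) = (-74 + 2)*(215 + 460) = -72*675 = -48600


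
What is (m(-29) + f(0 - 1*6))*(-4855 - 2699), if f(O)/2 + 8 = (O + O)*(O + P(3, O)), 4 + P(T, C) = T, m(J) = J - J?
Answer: -1148208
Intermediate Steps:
m(J) = 0
P(T, C) = -4 + T
f(O) = -16 + 4*O*(-1 + O) (f(O) = -16 + 2*((O + O)*(O + (-4 + 3))) = -16 + 2*((2*O)*(O - 1)) = -16 + 2*((2*O)*(-1 + O)) = -16 + 2*(2*O*(-1 + O)) = -16 + 4*O*(-1 + O))
(m(-29) + f(0 - 1*6))*(-4855 - 2699) = (0 + (-16 - 4*(0 - 1*6) + 4*(0 - 1*6)²))*(-4855 - 2699) = (0 + (-16 - 4*(0 - 6) + 4*(0 - 6)²))*(-7554) = (0 + (-16 - 4*(-6) + 4*(-6)²))*(-7554) = (0 + (-16 + 24 + 4*36))*(-7554) = (0 + (-16 + 24 + 144))*(-7554) = (0 + 152)*(-7554) = 152*(-7554) = -1148208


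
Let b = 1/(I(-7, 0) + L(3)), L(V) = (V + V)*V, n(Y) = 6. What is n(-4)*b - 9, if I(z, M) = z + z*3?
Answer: -48/5 ≈ -9.6000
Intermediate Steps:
I(z, M) = 4*z (I(z, M) = z + 3*z = 4*z)
L(V) = 2*V² (L(V) = (2*V)*V = 2*V²)
b = -⅒ (b = 1/(4*(-7) + 2*3²) = 1/(-28 + 2*9) = 1/(-28 + 18) = 1/(-10) = -⅒ ≈ -0.10000)
n(-4)*b - 9 = 6*(-⅒) - 9 = -⅗ - 9 = -48/5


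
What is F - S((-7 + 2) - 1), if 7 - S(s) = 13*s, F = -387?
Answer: -472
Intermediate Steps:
S(s) = 7 - 13*s
F - S((-7 + 2) - 1) = -387 - (7 - 13*((-7 + 2) - 1)) = -387 - (7 - 13*(-5 - 1)) = -387 - (7 - 13*(-6)) = -387 - (7 + 78) = -387 - 1*85 = -387 - 85 = -472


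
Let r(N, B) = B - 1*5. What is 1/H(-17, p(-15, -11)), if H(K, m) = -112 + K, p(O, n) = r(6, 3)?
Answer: -1/129 ≈ -0.0077519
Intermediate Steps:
r(N, B) = -5 + B (r(N, B) = B - 5 = -5 + B)
p(O, n) = -2 (p(O, n) = -5 + 3 = -2)
1/H(-17, p(-15, -11)) = 1/(-112 - 17) = 1/(-129) = -1/129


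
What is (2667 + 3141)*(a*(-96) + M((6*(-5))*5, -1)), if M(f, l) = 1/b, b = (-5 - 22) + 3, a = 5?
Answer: -2788082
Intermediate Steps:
b = -24 (b = -27 + 3 = -24)
M(f, l) = -1/24 (M(f, l) = 1/(-24) = -1/24)
(2667 + 3141)*(a*(-96) + M((6*(-5))*5, -1)) = (2667 + 3141)*(5*(-96) - 1/24) = 5808*(-480 - 1/24) = 5808*(-11521/24) = -2788082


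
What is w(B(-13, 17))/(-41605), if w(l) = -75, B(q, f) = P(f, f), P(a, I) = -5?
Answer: 15/8321 ≈ 0.0018027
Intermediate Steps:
B(q, f) = -5
w(B(-13, 17))/(-41605) = -75/(-41605) = -75*(-1/41605) = 15/8321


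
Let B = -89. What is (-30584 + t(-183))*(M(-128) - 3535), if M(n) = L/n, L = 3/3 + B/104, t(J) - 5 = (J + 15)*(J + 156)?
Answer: 1225529801205/13312 ≈ 9.2062e+7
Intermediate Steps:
t(J) = 5 + (15 + J)*(156 + J) (t(J) = 5 + (J + 15)*(J + 156) = 5 + (15 + J)*(156 + J))
L = 15/104 (L = 3/3 - 89/104 = 3*(⅓) - 89*1/104 = 1 - 89/104 = 15/104 ≈ 0.14423)
M(n) = 15/(104*n)
(-30584 + t(-183))*(M(-128) - 3535) = (-30584 + (2345 + (-183)² + 171*(-183)))*((15/104)/(-128) - 3535) = (-30584 + (2345 + 33489 - 31293))*((15/104)*(-1/128) - 3535) = (-30584 + 4541)*(-15/13312 - 3535) = -26043*(-47057935/13312) = 1225529801205/13312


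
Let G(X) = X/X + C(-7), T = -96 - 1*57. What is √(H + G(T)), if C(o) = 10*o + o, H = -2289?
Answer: I*√2365 ≈ 48.631*I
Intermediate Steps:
C(o) = 11*o
T = -153 (T = -96 - 57 = -153)
G(X) = -76 (G(X) = X/X + 11*(-7) = 1 - 77 = -76)
√(H + G(T)) = √(-2289 - 76) = √(-2365) = I*√2365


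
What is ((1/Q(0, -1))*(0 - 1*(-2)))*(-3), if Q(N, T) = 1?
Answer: -6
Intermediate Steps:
((1/Q(0, -1))*(0 - 1*(-2)))*(-3) = ((1/1)*(0 - 1*(-2)))*(-3) = ((1*1)*(0 + 2))*(-3) = (1*2)*(-3) = 2*(-3) = -6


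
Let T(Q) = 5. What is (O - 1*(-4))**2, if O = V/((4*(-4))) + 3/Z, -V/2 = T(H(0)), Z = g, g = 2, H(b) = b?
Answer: 2401/64 ≈ 37.516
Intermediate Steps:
Z = 2
V = -10 (V = -2*5 = -10)
O = 17/8 (O = -10/(4*(-4)) + 3/2 = -10/(-16) + 3*(1/2) = -10*(-1/16) + 3/2 = 5/8 + 3/2 = 17/8 ≈ 2.1250)
(O - 1*(-4))**2 = (17/8 - 1*(-4))**2 = (17/8 + 4)**2 = (49/8)**2 = 2401/64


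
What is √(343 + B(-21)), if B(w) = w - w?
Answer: 7*√7 ≈ 18.520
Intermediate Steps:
B(w) = 0
√(343 + B(-21)) = √(343 + 0) = √343 = 7*√7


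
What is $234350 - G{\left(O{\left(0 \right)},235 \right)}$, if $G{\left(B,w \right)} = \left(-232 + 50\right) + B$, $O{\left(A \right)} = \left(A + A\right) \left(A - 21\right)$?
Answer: $234532$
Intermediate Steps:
$O{\left(A \right)} = 2 A \left(-21 + A\right)$
$G{\left(B,w \right)} = -182 + B$
$234350 - G{\left(O{\left(0 \right)},235 \right)} = 234350 - \left(-182 + 2 \cdot 0 \left(-21 + 0\right)\right) = 234350 - \left(-182 + 2 \cdot 0 \left(-21\right)\right) = 234350 - \left(-182 + 0\right) = 234350 - -182 = 234350 + 182 = 234532$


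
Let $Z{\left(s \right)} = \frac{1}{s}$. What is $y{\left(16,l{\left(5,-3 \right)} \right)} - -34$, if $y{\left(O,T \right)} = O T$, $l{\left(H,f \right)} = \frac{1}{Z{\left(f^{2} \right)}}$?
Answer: $178$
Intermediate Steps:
$l{\left(H,f \right)} = f^{2}$ ($l{\left(H,f \right)} = \frac{1}{\frac{1}{f^{2}}} = f^{2}$)
$y{\left(16,l{\left(5,-3 \right)} \right)} - -34 = 16 \left(-3\right)^{2} - -34 = 16 \cdot 9 + 34 = 144 + 34 = 178$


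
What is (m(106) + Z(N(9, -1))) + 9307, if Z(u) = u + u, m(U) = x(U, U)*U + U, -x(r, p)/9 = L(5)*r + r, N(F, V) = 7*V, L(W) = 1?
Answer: -192849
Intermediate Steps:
x(r, p) = -18*r (x(r, p) = -9*(1*r + r) = -9*(r + r) = -18*r)
m(U) = U - 18*U**2 (m(U) = (-18*U)*U + U = -18*U**2 + U = U - 18*U**2)
Z(u) = 2*u
(m(106) + Z(N(9, -1))) + 9307 = (106*(1 - 18*106) + 2*(7*(-1))) + 9307 = (106*(1 - 1908) + 2*(-7)) + 9307 = (106*(-1907) - 14) + 9307 = (-202142 - 14) + 9307 = -202156 + 9307 = -192849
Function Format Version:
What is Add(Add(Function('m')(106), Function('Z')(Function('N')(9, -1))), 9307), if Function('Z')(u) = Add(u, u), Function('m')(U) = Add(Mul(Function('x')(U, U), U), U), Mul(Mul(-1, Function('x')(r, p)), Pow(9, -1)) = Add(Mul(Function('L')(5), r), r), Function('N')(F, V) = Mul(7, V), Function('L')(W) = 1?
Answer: -192849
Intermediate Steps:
Function('x')(r, p) = Mul(-18, r) (Function('x')(r, p) = Mul(-9, Add(Mul(1, r), r)) = Mul(-9, Add(r, r)) = Mul(-9, Mul(2, r)) = Mul(-18, r))
Function('m')(U) = Add(U, Mul(-18, Pow(U, 2))) (Function('m')(U) = Add(Mul(Mul(-18, U), U), U) = Add(Mul(-18, Pow(U, 2)), U) = Add(U, Mul(-18, Pow(U, 2))))
Function('Z')(u) = Mul(2, u)
Add(Add(Function('m')(106), Function('Z')(Function('N')(9, -1))), 9307) = Add(Add(Mul(106, Add(1, Mul(-18, 106))), Mul(2, Mul(7, -1))), 9307) = Add(Add(Mul(106, Add(1, -1908)), Mul(2, -7)), 9307) = Add(Add(Mul(106, -1907), -14), 9307) = Add(Add(-202142, -14), 9307) = Add(-202156, 9307) = -192849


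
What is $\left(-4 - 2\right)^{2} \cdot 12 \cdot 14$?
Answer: $6048$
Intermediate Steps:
$\left(-4 - 2\right)^{2} \cdot 12 \cdot 14 = \left(-6\right)^{2} \cdot 12 \cdot 14 = 36 \cdot 12 \cdot 14 = 432 \cdot 14 = 6048$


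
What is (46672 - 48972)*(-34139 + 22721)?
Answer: 26261400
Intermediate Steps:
(46672 - 48972)*(-34139 + 22721) = -2300*(-11418) = 26261400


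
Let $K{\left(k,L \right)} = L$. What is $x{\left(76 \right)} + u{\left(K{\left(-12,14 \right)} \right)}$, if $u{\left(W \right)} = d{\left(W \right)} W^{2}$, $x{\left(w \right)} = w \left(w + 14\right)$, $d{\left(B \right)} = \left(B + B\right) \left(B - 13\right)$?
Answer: $12328$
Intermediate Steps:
$d{\left(B \right)} = 2 B \left(-13 + B\right)$
$x{\left(w \right)} = w \left(14 + w\right)$
$u{\left(W \right)} = 2 W^{3} \left(-13 + W\right)$ ($u{\left(W \right)} = 2 W \left(-13 + W\right) W^{2} = 2 W^{3} \left(-13 + W\right)$)
$x{\left(76 \right)} + u{\left(K{\left(-12,14 \right)} \right)} = 76 \left(14 + 76\right) + 2 \cdot 14^{3} \left(-13 + 14\right) = 76 \cdot 90 + 2 \cdot 2744 \cdot 1 = 6840 + 5488 = 12328$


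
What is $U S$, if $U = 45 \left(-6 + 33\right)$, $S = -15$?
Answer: $-18225$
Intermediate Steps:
$U = 1215$ ($U = 45 \cdot 27 = 1215$)
$U S = 1215 \left(-15\right) = -18225$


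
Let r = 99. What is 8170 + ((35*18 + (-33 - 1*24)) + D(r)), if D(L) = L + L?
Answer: 8941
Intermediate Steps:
D(L) = 2*L
8170 + ((35*18 + (-33 - 1*24)) + D(r)) = 8170 + ((35*18 + (-33 - 1*24)) + 2*99) = 8170 + ((630 + (-33 - 24)) + 198) = 8170 + ((630 - 57) + 198) = 8170 + (573 + 198) = 8170 + 771 = 8941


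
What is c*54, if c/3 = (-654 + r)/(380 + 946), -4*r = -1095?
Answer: -3159/68 ≈ -46.456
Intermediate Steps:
r = 1095/4 (r = -¼*(-1095) = 1095/4 ≈ 273.75)
c = -117/136 (c = 3*((-654 + 1095/4)/(380 + 946)) = 3*(-1521/4/1326) = 3*(-1521/4*1/1326) = 3*(-39/136) = -117/136 ≈ -0.86029)
c*54 = -117/136*54 = -3159/68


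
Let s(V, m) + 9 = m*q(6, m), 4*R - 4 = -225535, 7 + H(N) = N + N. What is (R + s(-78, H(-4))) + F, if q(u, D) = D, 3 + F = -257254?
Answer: -1253695/4 ≈ -3.1342e+5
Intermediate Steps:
F = -257257 (F = -3 - 257254 = -257257)
H(N) = -7 + 2*N (H(N) = -7 + (N + N) = -7 + 2*N)
R = -225531/4 (R = 1 + (¼)*(-225535) = 1 - 225535/4 = -225531/4 ≈ -56383.)
s(V, m) = -9 + m² (s(V, m) = -9 + m*m = -9 + m²)
(R + s(-78, H(-4))) + F = (-225531/4 + (-9 + (-7 + 2*(-4))²)) - 257257 = (-225531/4 + (-9 + (-7 - 8)²)) - 257257 = (-225531/4 + (-9 + (-15)²)) - 257257 = (-225531/4 + (-9 + 225)) - 257257 = (-225531/4 + 216) - 257257 = -224667/4 - 257257 = -1253695/4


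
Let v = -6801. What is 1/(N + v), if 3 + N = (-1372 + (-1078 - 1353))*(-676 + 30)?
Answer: 1/2449934 ≈ 4.0817e-7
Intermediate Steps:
N = 2456735 (N = -3 + (-1372 + (-1078 - 1353))*(-676 + 30) = -3 + (-1372 - 2431)*(-646) = -3 - 3803*(-646) = -3 + 2456738 = 2456735)
1/(N + v) = 1/(2456735 - 6801) = 1/2449934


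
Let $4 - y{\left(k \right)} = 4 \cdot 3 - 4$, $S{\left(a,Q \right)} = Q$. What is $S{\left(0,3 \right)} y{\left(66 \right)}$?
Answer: $-12$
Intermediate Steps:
$y{\left(k \right)} = -4$ ($y{\left(k \right)} = 4 - \left(4 \cdot 3 - 4\right) = 4 - \left(12 - 4\right) = 4 - 8 = -4$)
$S{\left(0,3 \right)} y{\left(66 \right)} = 3 \left(-4\right) = -12$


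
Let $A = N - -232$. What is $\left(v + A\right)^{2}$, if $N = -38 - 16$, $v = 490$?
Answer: $446224$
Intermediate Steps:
$N = -54$
$A = 178$ ($A = -54 - -232 = -54 + 232 = 178$)
$\left(v + A\right)^{2} = \left(490 + 178\right)^{2} = 668^{2} = 446224$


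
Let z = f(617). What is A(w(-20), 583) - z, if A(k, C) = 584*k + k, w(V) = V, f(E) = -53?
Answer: -11647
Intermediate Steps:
A(k, C) = 585*k
z = -53
A(w(-20), 583) - z = 585*(-20) - 1*(-53) = -11700 + 53 = -11647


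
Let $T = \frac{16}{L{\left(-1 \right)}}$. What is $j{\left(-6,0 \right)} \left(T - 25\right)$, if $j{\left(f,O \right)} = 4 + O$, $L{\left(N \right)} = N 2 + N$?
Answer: $- \frac{364}{3} \approx -121.33$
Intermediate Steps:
$L{\left(N \right)} = 3 N$ ($L{\left(N \right)} = 2 N + N = 3 N$)
$T = - \frac{16}{3}$ ($T = \frac{16}{3 \left(-1\right)} = \frac{16}{-3} = 16 \left(- \frac{1}{3}\right) = - \frac{16}{3} \approx -5.3333$)
$j{\left(-6,0 \right)} \left(T - 25\right) = \left(4 + 0\right) \left(- \frac{16}{3} - 25\right) = 4 \left(- \frac{91}{3}\right) = - \frac{364}{3}$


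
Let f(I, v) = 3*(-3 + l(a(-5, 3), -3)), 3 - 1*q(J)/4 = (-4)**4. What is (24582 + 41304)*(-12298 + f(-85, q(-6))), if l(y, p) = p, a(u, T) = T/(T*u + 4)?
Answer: -811451976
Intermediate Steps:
a(u, T) = T/(4 + T*u)
q(J) = -1012 (q(J) = 12 - 4*(-4)**4 = 12 - 4*256 = 12 - 1024 = -1012)
f(I, v) = -18 (f(I, v) = 3*(-3 - 3) = 3*(-6) = -18)
(24582 + 41304)*(-12298 + f(-85, q(-6))) = (24582 + 41304)*(-12298 - 18) = 65886*(-12316) = -811451976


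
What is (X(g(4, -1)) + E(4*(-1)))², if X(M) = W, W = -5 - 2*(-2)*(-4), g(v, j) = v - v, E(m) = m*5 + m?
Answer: 2025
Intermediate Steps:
E(m) = 6*m (E(m) = 5*m + m = 6*m)
g(v, j) = 0
W = -21 (W = -5 - (-4)*(-4) = -5 - 1*16 = -5 - 16 = -21)
X(M) = -21
(X(g(4, -1)) + E(4*(-1)))² = (-21 + 6*(4*(-1)))² = (-21 + 6*(-4))² = (-21 - 24)² = (-45)² = 2025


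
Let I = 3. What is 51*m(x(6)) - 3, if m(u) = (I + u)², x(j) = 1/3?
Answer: 1691/3 ≈ 563.67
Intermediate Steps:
x(j) = ⅓
m(u) = (3 + u)²
51*m(x(6)) - 3 = 51*(3 + ⅓)² - 3 = 51*(10/3)² - 3 = 51*(100/9) - 3 = 1700/3 - 3 = 1691/3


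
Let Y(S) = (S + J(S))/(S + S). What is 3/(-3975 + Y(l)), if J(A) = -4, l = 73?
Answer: -146/193427 ≈ -0.00075481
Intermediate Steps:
Y(S) = (-4 + S)/(2*S) (Y(S) = (S - 4)/(S + S) = (-4 + S)/((2*S)) = (-4 + S)*(1/(2*S)) = (-4 + S)/(2*S))
3/(-3975 + Y(l)) = 3/(-3975 + (1/2)*(-4 + 73)/73) = 3/(-3975 + (1/2)*(1/73)*69) = 3/(-3975 + 69/146) = 3/(-580281/146) = 3*(-146/580281) = -146/193427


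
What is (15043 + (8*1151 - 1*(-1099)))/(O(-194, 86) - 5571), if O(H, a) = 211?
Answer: -2535/536 ≈ -4.7295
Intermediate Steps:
(15043 + (8*1151 - 1*(-1099)))/(O(-194, 86) - 5571) = (15043 + (8*1151 - 1*(-1099)))/(211 - 5571) = (15043 + (9208 + 1099))/(-5360) = (15043 + 10307)*(-1/5360) = 25350*(-1/5360) = -2535/536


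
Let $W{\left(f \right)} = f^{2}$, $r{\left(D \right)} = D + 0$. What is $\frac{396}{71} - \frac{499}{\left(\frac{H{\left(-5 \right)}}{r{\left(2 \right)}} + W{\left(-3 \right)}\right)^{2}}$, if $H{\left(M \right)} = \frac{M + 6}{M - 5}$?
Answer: $- \frac{1483364}{2274911} \approx -0.65205$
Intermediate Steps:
$r{\left(D \right)} = D$
$H{\left(M \right)} = \frac{6 + M}{-5 + M}$
$\frac{396}{71} - \frac{499}{\left(\frac{H{\left(-5 \right)}}{r{\left(2 \right)}} + W{\left(-3 \right)}\right)^{2}} = \frac{396}{71} - \frac{499}{\left(\frac{\frac{1}{-5 - 5} \left(6 - 5\right)}{2} + \left(-3\right)^{2}\right)^{2}} = 396 \cdot \frac{1}{71} - \frac{499}{\left(\frac{1}{-10} \cdot 1 \cdot \frac{1}{2} + 9\right)^{2}} = \frac{396}{71} - \frac{499}{\left(\left(- \frac{1}{10}\right) 1 \cdot \frac{1}{2} + 9\right)^{2}} = \frac{396}{71} - \frac{499}{\left(\left(- \frac{1}{10}\right) \frac{1}{2} + 9\right)^{2}} = \frac{396}{71} - \frac{499}{\left(- \frac{1}{20} + 9\right)^{2}} = \frac{396}{71} - \frac{499}{\left(\frac{179}{20}\right)^{2}} = \frac{396}{71} - \frac{499}{\frac{32041}{400}} = \frac{396}{71} - \frac{199600}{32041} = - \frac{1483364}{2274911}$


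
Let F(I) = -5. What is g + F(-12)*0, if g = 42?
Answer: 42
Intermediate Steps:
g + F(-12)*0 = 42 - 5*0 = 42 + 0 = 42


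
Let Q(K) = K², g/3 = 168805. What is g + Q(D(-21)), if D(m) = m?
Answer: 506856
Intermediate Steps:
g = 506415 (g = 3*168805 = 506415)
g + Q(D(-21)) = 506415 + (-21)² = 506415 + 441 = 506856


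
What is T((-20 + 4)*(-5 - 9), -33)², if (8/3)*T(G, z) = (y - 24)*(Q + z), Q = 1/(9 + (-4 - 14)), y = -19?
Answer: 41049649/144 ≈ 2.8507e+5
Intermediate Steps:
Q = -⅑ (Q = 1/(9 - 18) = 1/(-9) = -⅑ ≈ -0.11111)
T(G, z) = 43/24 - 129*z/8 (T(G, z) = 3*((-19 - 24)*(-⅑ + z))/8 = 3*(-43*(-⅑ + z))/8 = 3*(43/9 - 43*z)/8 = 43/24 - 129*z/8)
T((-20 + 4)*(-5 - 9), -33)² = (43/24 - 129/8*(-33))² = (43/24 + 4257/8)² = (6407/12)² = 41049649/144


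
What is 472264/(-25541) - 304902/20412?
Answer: -968186375/28963494 ≈ -33.428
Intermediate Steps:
472264/(-25541) - 304902/20412 = 472264*(-1/25541) - 304902*1/20412 = -472264/25541 - 16939/1134 = -968186375/28963494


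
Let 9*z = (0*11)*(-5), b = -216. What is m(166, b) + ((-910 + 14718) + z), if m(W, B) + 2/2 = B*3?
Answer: 13159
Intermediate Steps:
z = 0 (z = ((0*11)*(-5))/9 = (0*(-5))/9 = (⅑)*0 = 0)
m(W, B) = -1 + 3*B (m(W, B) = -1 + B*3 = -1 + 3*B)
m(166, b) + ((-910 + 14718) + z) = (-1 + 3*(-216)) + ((-910 + 14718) + 0) = (-1 - 648) + (13808 + 0) = -649 + 13808 = 13159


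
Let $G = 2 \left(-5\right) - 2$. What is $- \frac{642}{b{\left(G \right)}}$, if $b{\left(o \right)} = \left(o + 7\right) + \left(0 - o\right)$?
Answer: $- \frac{642}{7} \approx -91.714$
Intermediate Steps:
$G = -12$ ($G = -10 - 2 = -12$)
$b{\left(o \right)} = 7$ ($b{\left(o \right)} = \left(7 + o\right) - o = 7$)
$- \frac{642}{b{\left(G \right)}} = - \frac{642}{7}$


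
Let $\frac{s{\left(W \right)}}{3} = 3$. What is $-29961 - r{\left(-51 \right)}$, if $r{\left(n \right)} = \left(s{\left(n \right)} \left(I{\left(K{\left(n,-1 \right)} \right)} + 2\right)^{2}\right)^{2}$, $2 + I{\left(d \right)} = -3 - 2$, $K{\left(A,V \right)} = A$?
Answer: $-80586$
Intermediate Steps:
$I{\left(d \right)} = -7$ ($I{\left(d \right)} = -2 - 5 = -7$)
$s{\left(W \right)} = 9$ ($s{\left(W \right)} = 3 \cdot 3 = 9$)
$r{\left(n \right)} = 50625$ ($r{\left(n \right)} = \left(9 \left(-7 + 2\right)^{2}\right)^{2} = \left(9 \left(-5\right)^{2}\right)^{2} = \left(9 \cdot 25\right)^{2} = 225^{2} = 50625$)
$-29961 - r{\left(-51 \right)} = -29961 - 50625 = -80586$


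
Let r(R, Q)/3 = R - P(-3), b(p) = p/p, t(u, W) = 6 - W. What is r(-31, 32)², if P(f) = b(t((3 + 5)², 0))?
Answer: 9216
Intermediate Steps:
b(p) = 1
P(f) = 1
r(R, Q) = -3 + 3*R (r(R, Q) = 3*(R - 1*1) = 3*(R - 1) = 3*(-1 + R) = -3 + 3*R)
r(-31, 32)² = (-3 + 3*(-31))² = (-3 - 93)² = (-96)² = 9216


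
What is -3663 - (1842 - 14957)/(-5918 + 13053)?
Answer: -5224478/1427 ≈ -3661.2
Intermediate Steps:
-3663 - (1842 - 14957)/(-5918 + 13053) = -3663 - (-13115)/7135 = -3663 - 1*(-2623/1427) = -3663 + 2623/1427 = -5224478/1427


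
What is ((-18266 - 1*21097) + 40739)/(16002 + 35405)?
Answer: 1376/51407 ≈ 0.026767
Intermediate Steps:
((-18266 - 1*21097) + 40739)/(16002 + 35405) = ((-18266 - 21097) + 40739)/51407 = (-39363 + 40739)*(1/51407) = 1376*(1/51407) = 1376/51407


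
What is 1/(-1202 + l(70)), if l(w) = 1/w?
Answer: -70/84139 ≈ -0.00083196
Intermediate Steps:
1/(-1202 + l(70)) = 1/(-1202 + 1/70) = 1/(-84139/70) = -70/84139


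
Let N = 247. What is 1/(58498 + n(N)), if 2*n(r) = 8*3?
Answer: 1/58510 ≈ 1.7091e-5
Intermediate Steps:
n(r) = 12 (n(r) = (8*3)/2 = (1/2)*24 = 12)
1/(58498 + n(N)) = 1/(58498 + 12) = 1/58510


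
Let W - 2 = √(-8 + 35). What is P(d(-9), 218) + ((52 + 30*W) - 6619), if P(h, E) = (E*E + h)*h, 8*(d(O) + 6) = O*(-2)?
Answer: -2955327/16 + 90*√3 ≈ -1.8455e+5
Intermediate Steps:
W = 2 + 3*√3 (W = 2 + √(-8 + 35) = 2 + √27 = 2 + 3*√3 ≈ 7.1962)
d(O) = -6 - O/4 (d(O) = -6 + (O*(-2))/8 = -6 + (-2*O)/8 = -6 - O/4)
P(h, E) = h*(h + E²) (P(h, E) = (E² + h)*h = (h + E²)*h = h*(h + E²))
P(d(-9), 218) + ((52 + 30*W) - 6619) = (-6 - ¼*(-9))*((-6 - ¼*(-9)) + 218²) + ((52 + 30*(2 + 3*√3)) - 6619) = (-6 + 9/4)*((-6 + 9/4) + 47524) + ((52 + (60 + 90*√3)) - 6619) = -15*(-15/4 + 47524)/4 + ((112 + 90*√3) - 6619) = -15/4*190081/4 + (-6507 + 90*√3) = -2851215/16 + (-6507 + 90*√3) = -2955327/16 + 90*√3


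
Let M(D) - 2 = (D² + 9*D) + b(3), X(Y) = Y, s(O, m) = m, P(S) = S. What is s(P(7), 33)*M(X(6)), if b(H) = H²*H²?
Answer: 5709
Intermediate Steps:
b(H) = H⁴
M(D) = 83 + D² + 9*D (M(D) = 2 + ((D² + 9*D) + 3⁴) = 2 + ((D² + 9*D) + 81) = 2 + (81 + D² + 9*D) = 83 + D² + 9*D)
s(P(7), 33)*M(X(6)) = 33*(83 + 6² + 9*6) = 33*(83 + 36 + 54) = 33*173 = 5709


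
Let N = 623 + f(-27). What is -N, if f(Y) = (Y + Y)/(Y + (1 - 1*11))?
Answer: -23105/37 ≈ -624.46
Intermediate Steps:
f(Y) = 2*Y/(-10 + Y) (f(Y) = (2*Y)/(Y + (1 - 11)) = (2*Y)/(Y - 10) = (2*Y)/(-10 + Y) = 2*Y/(-10 + Y))
N = 23105/37 (N = 623 + 2*(-27)/(-10 - 27) = 623 + 2*(-27)/(-37) = 623 + 2*(-27)*(-1/37) = 623 + 54/37 = 23105/37 ≈ 624.46)
-N = -1*23105/37 = -23105/37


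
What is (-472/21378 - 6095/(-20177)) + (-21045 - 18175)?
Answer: -8458593608977/215671953 ≈ -39220.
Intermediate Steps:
(-472/21378 - 6095/(-20177)) + (-21045 - 18175) = (-472*1/21378 - 6095*(-1/20177)) - 39220 = (-236/10689 + 6095/20177) - 39220 = 60387683/215671953 - 39220 = -8458593608977/215671953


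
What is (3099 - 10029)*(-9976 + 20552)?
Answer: -73291680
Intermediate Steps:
(3099 - 10029)*(-9976 + 20552) = -6930*10576 = -73291680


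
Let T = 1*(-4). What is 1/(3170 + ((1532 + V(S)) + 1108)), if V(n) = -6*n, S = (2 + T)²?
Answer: 1/5786 ≈ 0.00017283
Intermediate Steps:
T = -4
S = 4 (S = (2 - 4)² = (-2)² = 4)
1/(3170 + ((1532 + V(S)) + 1108)) = 1/(3170 + ((1532 - 6*4) + 1108)) = 1/(3170 + ((1532 - 24) + 1108)) = 1/(3170 + (1508 + 1108)) = 1/(3170 + 2616) = 1/5786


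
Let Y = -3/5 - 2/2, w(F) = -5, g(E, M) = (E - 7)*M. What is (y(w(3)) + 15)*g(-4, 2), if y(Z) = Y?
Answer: -1474/5 ≈ -294.80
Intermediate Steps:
g(E, M) = M*(-7 + E) (g(E, M) = (-7 + E)*M = M*(-7 + E))
Y = -8/5 (Y = -3*⅕ - 2*½ = -⅗ - 1 = -8/5 ≈ -1.6000)
y(Z) = -8/5
(y(w(3)) + 15)*g(-4, 2) = (-8/5 + 15)*(2*(-7 - 4)) = 67*(2*(-11))/5 = (67/5)*(-22) = -1474/5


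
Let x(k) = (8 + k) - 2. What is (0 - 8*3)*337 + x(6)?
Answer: -8076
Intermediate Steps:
x(k) = 6 + k
(0 - 8*3)*337 + x(6) = (0 - 8*3)*337 + (6 + 6) = (0 - 24)*337 + 12 = -24*337 + 12 = -8088 + 12 = -8076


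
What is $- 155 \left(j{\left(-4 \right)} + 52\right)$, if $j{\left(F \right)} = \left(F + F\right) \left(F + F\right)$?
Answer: $-17980$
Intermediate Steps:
$j{\left(F \right)} = 4 F^{2}$ ($j{\left(F \right)} = 2 F 2 F = 4 F^{2}$)
$- 155 \left(j{\left(-4 \right)} + 52\right) = - 155 \left(4 \left(-4\right)^{2} + 52\right) = - 155 \left(4 \cdot 16 + 52\right) = - 155 \left(64 + 52\right) = \left(-155\right) 116 = -17980$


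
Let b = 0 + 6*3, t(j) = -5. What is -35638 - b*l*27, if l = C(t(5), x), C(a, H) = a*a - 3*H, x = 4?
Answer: -41956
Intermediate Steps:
C(a, H) = a² - 3*H
l = 13 (l = (-5)² - 3*4 = 25 - 12 = 13)
b = 18 (b = 0 + 18 = 18)
-35638 - b*l*27 = -35638 - 18*13*27 = -35638 - 234*27 = -35638 - 1*6318 = -35638 - 6318 = -41956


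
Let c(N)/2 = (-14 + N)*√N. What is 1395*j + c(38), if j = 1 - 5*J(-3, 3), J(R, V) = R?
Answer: 22320 + 48*√38 ≈ 22616.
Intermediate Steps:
c(N) = 2*√N*(-14 + N) (c(N) = 2*((-14 + N)*√N) = 2*(√N*(-14 + N)) = 2*√N*(-14 + N))
j = 16 (j = 1 - 5*(-3) = 1 + 15 = 16)
1395*j + c(38) = 1395*16 + 2*√38*(-14 + 38) = 22320 + 2*√38*24 = 22320 + 48*√38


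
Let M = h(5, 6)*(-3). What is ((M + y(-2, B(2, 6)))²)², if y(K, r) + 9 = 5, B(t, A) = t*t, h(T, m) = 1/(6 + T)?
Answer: 4879681/14641 ≈ 333.29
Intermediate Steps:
B(t, A) = t²
y(K, r) = -4 (y(K, r) = -9 + 5 = -4)
M = -3/11 (M = -3/(6 + 5) = -3/11 ≈ -0.27273)
((M + y(-2, B(2, 6)))²)² = ((-3/11 - 4)²)² = ((-47/11)²)² = (2209/121)² = 4879681/14641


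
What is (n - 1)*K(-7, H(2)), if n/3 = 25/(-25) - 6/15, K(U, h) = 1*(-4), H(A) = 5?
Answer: 104/5 ≈ 20.800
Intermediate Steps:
K(U, h) = -4
n = -21/5 (n = 3*(25/(-25) - 6/15) = 3*(25*(-1/25) - 6*1/15) = 3*(-1 - ⅖) = 3*(-7/5) = -21/5 ≈ -4.2000)
(n - 1)*K(-7, H(2)) = (-21/5 - 1)*(-4) = -26/5*(-4) = 104/5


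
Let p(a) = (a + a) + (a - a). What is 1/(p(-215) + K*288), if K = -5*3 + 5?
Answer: -1/3310 ≈ -0.00030211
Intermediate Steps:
p(a) = 2*a (p(a) = 2*a + 0 = 2*a)
K = -10 (K = -15 + 5 = -10)
1/(p(-215) + K*288) = 1/(2*(-215) - 10*288) = 1/(-430 - 2880) = 1/(-3310) = -1/3310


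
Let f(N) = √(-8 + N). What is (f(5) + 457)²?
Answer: (457 + I*√3)² ≈ 2.0885e+5 + 1583.0*I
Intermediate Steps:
(f(5) + 457)² = (√(-8 + 5) + 457)² = (√(-3) + 457)² = (I*√3 + 457)² = (457 + I*√3)²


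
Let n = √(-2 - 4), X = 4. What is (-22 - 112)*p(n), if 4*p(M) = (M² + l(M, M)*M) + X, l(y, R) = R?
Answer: 268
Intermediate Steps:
n = I*√6 (n = √(-6) = I*√6 ≈ 2.4495*I)
p(M) = 1 + M²/2 (p(M) = ((M² + M*M) + 4)/4 = ((M² + M²) + 4)/4 = (2*M² + 4)/4 = (4 + 2*M²)/4 = 1 + M²/2)
(-22 - 112)*p(n) = (-22 - 112)*(1 + (I*√6)²/2) = -134*(1 + (½)*(-6)) = -134*(1 - 3) = -134*(-2) = 268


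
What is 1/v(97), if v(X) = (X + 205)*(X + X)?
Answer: 1/58588 ≈ 1.7068e-5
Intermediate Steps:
v(X) = 2*X*(205 + X) (v(X) = (205 + X)*(2*X) = 2*X*(205 + X))
1/v(97) = 1/(2*97*(205 + 97)) = 1/(2*97*302) = 1/58588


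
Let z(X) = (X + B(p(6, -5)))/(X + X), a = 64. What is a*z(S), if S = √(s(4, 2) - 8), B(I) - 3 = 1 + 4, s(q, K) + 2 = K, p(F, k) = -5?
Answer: 32 - 64*I*√2 ≈ 32.0 - 90.51*I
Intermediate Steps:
s(q, K) = -2 + K
B(I) = 8 (B(I) = 3 + (1 + 4) = 3 + 5 = 8)
S = 2*I*√2 (S = √((-2 + 2) - 8) = √(0 - 8) = √(-8) = 2*I*√2 ≈ 2.8284*I)
z(X) = (8 + X)/(2*X) (z(X) = (X + 8)/(X + X) = (8 + X)/((2*X)) = (8 + X)*(1/(2*X)) = (8 + X)/(2*X))
a*z(S) = 64*((8 + 2*I*√2)/(2*((2*I*√2)))) = 64*((-I*√2/4)*(8 + 2*I*√2)/2) = 64*(-I*√2*(8 + 2*I*√2)/8) = -8*I*√2*(8 + 2*I*√2)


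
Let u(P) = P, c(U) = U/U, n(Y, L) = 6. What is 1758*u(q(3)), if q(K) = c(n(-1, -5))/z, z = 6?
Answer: 293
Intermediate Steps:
c(U) = 1
q(K) = ⅙ (q(K) = 1/6 = 1*(⅙) = ⅙)
1758*u(q(3)) = 1758*(⅙) = 293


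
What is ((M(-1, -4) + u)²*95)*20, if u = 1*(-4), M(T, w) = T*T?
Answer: 17100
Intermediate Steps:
M(T, w) = T²
u = -4
((M(-1, -4) + u)²*95)*20 = (((-1)² - 4)²*95)*20 = ((1 - 4)²*95)*20 = ((-3)²*95)*20 = (9*95)*20 = 855*20 = 17100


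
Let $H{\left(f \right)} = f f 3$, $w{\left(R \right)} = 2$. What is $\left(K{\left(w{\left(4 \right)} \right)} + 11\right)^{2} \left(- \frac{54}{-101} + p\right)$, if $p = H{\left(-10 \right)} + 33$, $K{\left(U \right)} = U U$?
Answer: $\frac{7579575}{101} \approx 75045.0$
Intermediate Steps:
$K{\left(U \right)} = U^{2}$
$H{\left(f \right)} = 3 f^{2}$ ($H{\left(f \right)} = f^{2} \cdot 3 = 3 f^{2}$)
$p = 333$ ($p = 3 \left(-10\right)^{2} + 33 = 3 \cdot 100 + 33 = 300 + 33 = 333$)
$\left(K{\left(w{\left(4 \right)} \right)} + 11\right)^{2} \left(- \frac{54}{-101} + p\right) = \left(2^{2} + 11\right)^{2} \left(- \frac{54}{-101} + 333\right) = \left(4 + 11\right)^{2} \left(\left(-54\right) \left(- \frac{1}{101}\right) + 333\right) = 15^{2} \left(\frac{54}{101} + 333\right) = 225 \cdot \frac{33687}{101} = \frac{7579575}{101}$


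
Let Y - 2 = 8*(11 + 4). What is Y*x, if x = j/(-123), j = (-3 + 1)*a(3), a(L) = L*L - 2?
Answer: 1708/123 ≈ 13.886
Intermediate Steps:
a(L) = -2 + L**2 (a(L) = L**2 - 2 = -2 + L**2)
j = -14 (j = (-3 + 1)*(-2 + 3**2) = -2*(-2 + 9) = -2*7 = -14)
x = 14/123 (x = -14/(-123) = -14*(-1/123) = 14/123 ≈ 0.11382)
Y = 122 (Y = 2 + 8*(11 + 4) = 2 + 8*15 = 2 + 120 = 122)
Y*x = 122*(14/123) = 1708/123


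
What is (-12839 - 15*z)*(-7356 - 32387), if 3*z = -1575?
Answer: 197284252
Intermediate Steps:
z = -525 (z = (⅓)*(-1575) = -525)
(-12839 - 15*z)*(-7356 - 32387) = (-12839 - 15*(-525))*(-7356 - 32387) = (-12839 + 7875)*(-39743) = -4964*(-39743) = 197284252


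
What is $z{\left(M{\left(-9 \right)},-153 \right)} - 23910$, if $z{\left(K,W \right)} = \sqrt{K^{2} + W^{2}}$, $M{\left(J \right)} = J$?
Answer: $-23910 + 9 \sqrt{290} \approx -23757.0$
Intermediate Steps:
$z{\left(M{\left(-9 \right)},-153 \right)} - 23910 = \sqrt{\left(-9\right)^{2} + \left(-153\right)^{2}} - 23910 = \sqrt{81 + 23409} - 23910 = \sqrt{23490} - 23910 = 9 \sqrt{290} - 23910 = -23910 + 9 \sqrt{290}$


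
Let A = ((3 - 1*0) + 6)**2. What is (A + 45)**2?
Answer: 15876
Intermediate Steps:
A = 81 (A = ((3 + 0) + 6)**2 = (3 + 6)**2 = 9**2 = 81)
(A + 45)**2 = (81 + 45)**2 = 126**2 = 15876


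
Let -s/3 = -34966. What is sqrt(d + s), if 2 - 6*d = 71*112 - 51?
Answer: sqrt(414326)/2 ≈ 321.84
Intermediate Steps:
d = -2633/2 (d = 1/3 - (71*112 - 51)/6 = 1/3 - (7952 - 51)/6 = 1/3 - 1/6*7901 = 1/3 - 7901/6 = -2633/2 ≈ -1316.5)
s = 104898 (s = -3*(-34966) = 104898)
sqrt(d + s) = sqrt(-2633/2 + 104898) = sqrt(207163/2) = sqrt(414326)/2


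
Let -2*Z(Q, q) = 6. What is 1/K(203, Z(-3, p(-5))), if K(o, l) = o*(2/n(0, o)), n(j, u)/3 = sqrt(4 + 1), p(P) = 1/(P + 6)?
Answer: 3*sqrt(5)/406 ≈ 0.016523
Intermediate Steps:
p(P) = 1/(6 + P)
n(j, u) = 3*sqrt(5) (n(j, u) = 3*sqrt(4 + 1) = 3*sqrt(5))
Z(Q, q) = -3 (Z(Q, q) = -1/2*6 = -3)
K(o, l) = 2*o*sqrt(5)/15 (K(o, l) = o*(2/((3*sqrt(5)))) = o*(2*(sqrt(5)/15)) = o*(2*sqrt(5)/15) = 2*o*sqrt(5)/15)
1/K(203, Z(-3, p(-5))) = 1/((2/15)*203*sqrt(5)) = 1/(406*sqrt(5)/15) = 3*sqrt(5)/406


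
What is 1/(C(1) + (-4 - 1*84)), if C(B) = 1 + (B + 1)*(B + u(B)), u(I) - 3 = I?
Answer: -1/77 ≈ -0.012987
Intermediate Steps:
u(I) = 3 + I
C(B) = 1 + (1 + B)*(3 + 2*B) (C(B) = 1 + (B + 1)*(B + (3 + B)) = 1 + (1 + B)*(3 + 2*B))
1/(C(1) + (-4 - 1*84)) = 1/((4 + 2*1**2 + 5*1) + (-4 - 1*84)) = 1/((4 + 2*1 + 5) + (-4 - 84)) = 1/((4 + 2 + 5) - 88) = 1/(11 - 88) = 1/(-77) = -1/77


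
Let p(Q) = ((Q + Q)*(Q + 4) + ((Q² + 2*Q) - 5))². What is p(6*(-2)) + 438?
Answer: 94687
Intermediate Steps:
p(Q) = (-5 + Q² + 2*Q + 2*Q*(4 + Q))² (p(Q) = ((2*Q)*(4 + Q) + (-5 + Q² + 2*Q))² = (2*Q*(4 + Q) + (-5 + Q² + 2*Q))² = (-5 + Q² + 2*Q + 2*Q*(4 + Q))²)
p(6*(-2)) + 438 = (-5 + 3*(6*(-2))² + 10*(6*(-2)))² + 438 = (-5 + 3*(-12)² + 10*(-12))² + 438 = (-5 + 3*144 - 120)² + 438 = (-5 + 432 - 120)² + 438 = 307² + 438 = 94249 + 438 = 94687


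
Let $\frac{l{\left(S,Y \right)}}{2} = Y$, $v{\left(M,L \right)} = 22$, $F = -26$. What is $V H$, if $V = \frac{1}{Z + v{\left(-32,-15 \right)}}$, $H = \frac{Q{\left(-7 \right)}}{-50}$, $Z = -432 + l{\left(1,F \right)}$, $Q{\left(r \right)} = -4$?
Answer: $- \frac{1}{5775} \approx -0.00017316$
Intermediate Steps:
$l{\left(S,Y \right)} = 2 Y$
$Z = -484$ ($Z = -432 + 2 \left(-26\right) = -432 - 52 = -484$)
$H = \frac{2}{25}$ ($H = - \frac{4}{-50} = \left(-4\right) \left(- \frac{1}{50}\right) = \frac{2}{25} \approx 0.08$)
$V = - \frac{1}{462}$ ($V = \frac{1}{-484 + 22} = \frac{1}{-462} = - \frac{1}{462} \approx -0.0021645$)
$V H = \left(- \frac{1}{462}\right) \frac{2}{25} = - \frac{1}{5775}$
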